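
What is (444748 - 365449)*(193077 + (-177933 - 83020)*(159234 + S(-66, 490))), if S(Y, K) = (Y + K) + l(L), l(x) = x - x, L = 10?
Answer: -3303837488021103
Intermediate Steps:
l(x) = 0
S(Y, K) = K + Y (S(Y, K) = (Y + K) + 0 = (K + Y) + 0 = K + Y)
(444748 - 365449)*(193077 + (-177933 - 83020)*(159234 + S(-66, 490))) = (444748 - 365449)*(193077 + (-177933 - 83020)*(159234 + (490 - 66))) = 79299*(193077 - 260953*(159234 + 424)) = 79299*(193077 - 260953*159658) = 79299*(193077 - 41663234074) = 79299*(-41663040997) = -3303837488021103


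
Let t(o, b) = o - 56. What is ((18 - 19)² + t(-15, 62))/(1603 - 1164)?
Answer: -70/439 ≈ -0.15945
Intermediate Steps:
t(o, b) = -56 + o
((18 - 19)² + t(-15, 62))/(1603 - 1164) = ((18 - 19)² + (-56 - 15))/(1603 - 1164) = ((-1)² - 71)/439 = (1 - 71)*(1/439) = -70*1/439 = -70/439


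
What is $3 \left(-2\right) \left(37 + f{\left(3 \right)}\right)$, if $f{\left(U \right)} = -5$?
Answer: $-192$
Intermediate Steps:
$3 \left(-2\right) \left(37 + f{\left(3 \right)}\right) = 3 \left(-2\right) \left(37 - 5\right) = \left(-6\right) 32 = -192$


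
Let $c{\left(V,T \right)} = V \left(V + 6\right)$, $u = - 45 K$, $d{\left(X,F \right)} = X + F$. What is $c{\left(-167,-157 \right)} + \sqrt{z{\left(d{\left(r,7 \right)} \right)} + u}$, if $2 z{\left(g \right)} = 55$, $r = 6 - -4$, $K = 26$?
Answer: $26887 + \frac{i \sqrt{4570}}{2} \approx 26887.0 + 33.801 i$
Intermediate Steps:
$r = 10$ ($r = 6 + 4 = 10$)
$d{\left(X,F \right)} = F + X$
$u = -1170$ ($u = \left(-45\right) 26 = -1170$)
$c{\left(V,T \right)} = V \left(6 + V\right)$
$z{\left(g \right)} = \frac{55}{2}$ ($z{\left(g \right)} = \frac{1}{2} \cdot 55 = \frac{55}{2}$)
$c{\left(-167,-157 \right)} + \sqrt{z{\left(d{\left(r,7 \right)} \right)} + u} = - 167 \left(6 - 167\right) + \sqrt{\frac{55}{2} - 1170} = \left(-167\right) \left(-161\right) + \sqrt{- \frac{2285}{2}} = 26887 + \frac{i \sqrt{4570}}{2}$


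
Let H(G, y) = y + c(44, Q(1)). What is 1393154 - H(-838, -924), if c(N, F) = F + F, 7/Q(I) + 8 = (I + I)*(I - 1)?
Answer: 5576319/4 ≈ 1.3941e+6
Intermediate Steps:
Q(I) = 7/(-8 + 2*I*(-1 + I)) (Q(I) = 7/(-8 + (I + I)*(I - 1)) = 7/(-8 + (2*I)*(-1 + I)) = 7/(-8 + 2*I*(-1 + I)))
c(N, F) = 2*F
H(G, y) = -7/4 + y (H(G, y) = y + 2*(7/(2*(-4 + 1² - 1*1))) = y + 2*(7/(2*(-4 + 1 - 1))) = y + 2*((7/2)/(-4)) = y + 2*((7/2)*(-¼)) = y + 2*(-7/8) = y - 7/4 = -7/4 + y)
1393154 - H(-838, -924) = 1393154 - (-7/4 - 924) = 1393154 - 1*(-3703/4) = 1393154 + 3703/4 = 5576319/4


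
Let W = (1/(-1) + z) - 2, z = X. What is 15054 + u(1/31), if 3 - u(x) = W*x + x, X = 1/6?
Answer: 2800613/186 ≈ 15057.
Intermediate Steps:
X = ⅙ ≈ 0.16667
z = ⅙ ≈ 0.16667
W = -17/6 (W = (1/(-1) + ⅙) - 2 = (1*(-1) + ⅙) - 2 = (-1 + ⅙) - 2 = -⅚ - 2 = -17/6 ≈ -2.8333)
u(x) = 3 + 11*x/6 (u(x) = 3 - (-17*x/6 + x) = 3 - (-11)*x/6 = 3 + 11*x/6)
15054 + u(1/31) = 15054 + (3 + (11/6)/31) = 15054 + (3 + (11/6)*(1/31)) = 15054 + (3 + 11/186) = 15054 + 569/186 = 2800613/186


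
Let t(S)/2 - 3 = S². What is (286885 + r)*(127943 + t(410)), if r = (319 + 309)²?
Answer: 316210325081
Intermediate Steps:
r = 394384 (r = 628² = 394384)
t(S) = 6 + 2*S²
(286885 + r)*(127943 + t(410)) = (286885 + 394384)*(127943 + (6 + 2*410²)) = 681269*(127943 + (6 + 2*168100)) = 681269*(127943 + (6 + 336200)) = 681269*(127943 + 336206) = 681269*464149 = 316210325081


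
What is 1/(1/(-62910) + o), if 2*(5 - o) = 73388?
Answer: -62910/2308104991 ≈ -2.7256e-5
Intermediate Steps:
o = -36689 (o = 5 - 1/2*73388 = 5 - 36694 = -36689)
1/(1/(-62910) + o) = 1/(1/(-62910) - 36689) = 1/(-1/62910 - 36689) = 1/(-2308104991/62910) = -62910/2308104991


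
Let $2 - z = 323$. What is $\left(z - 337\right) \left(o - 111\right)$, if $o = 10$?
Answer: $66458$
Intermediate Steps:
$z = -321$ ($z = 2 - 323 = -321$)
$\left(z - 337\right) \left(o - 111\right) = \left(-321 - 337\right) \left(10 - 111\right) = \left(-658\right) \left(-101\right) = 66458$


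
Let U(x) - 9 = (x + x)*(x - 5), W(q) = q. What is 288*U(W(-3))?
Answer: 16416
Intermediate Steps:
U(x) = 9 + 2*x*(-5 + x) (U(x) = 9 + (x + x)*(x - 5) = 9 + (2*x)*(-5 + x) = 9 + 2*x*(-5 + x))
288*U(W(-3)) = 288*(9 - 10*(-3) + 2*(-3)**2) = 288*(9 + 30 + 2*9) = 288*(9 + 30 + 18) = 288*57 = 16416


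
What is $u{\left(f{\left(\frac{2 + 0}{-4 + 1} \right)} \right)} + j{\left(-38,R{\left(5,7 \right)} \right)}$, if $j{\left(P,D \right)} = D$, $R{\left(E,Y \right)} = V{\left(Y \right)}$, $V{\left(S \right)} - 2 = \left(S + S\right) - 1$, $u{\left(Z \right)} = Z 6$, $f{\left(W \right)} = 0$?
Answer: $15$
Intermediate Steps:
$u{\left(Z \right)} = 6 Z$
$V{\left(S \right)} = 1 + 2 S$ ($V{\left(S \right)} = 2 + \left(\left(S + S\right) - 1\right) = 2 + \left(2 S - 1\right) = 2 + \left(-1 + 2 S\right) = 1 + 2 S$)
$R{\left(E,Y \right)} = 1 + 2 Y$
$u{\left(f{\left(\frac{2 + 0}{-4 + 1} \right)} \right)} + j{\left(-38,R{\left(5,7 \right)} \right)} = 6 \cdot 0 + \left(1 + 2 \cdot 7\right) = 0 + \left(1 + 14\right) = 0 + 15 = 15$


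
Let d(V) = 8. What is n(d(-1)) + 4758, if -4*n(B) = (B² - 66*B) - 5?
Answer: 19501/4 ≈ 4875.3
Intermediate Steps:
n(B) = 5/4 - B²/4 + 33*B/2 (n(B) = -((B² - 66*B) - 5)/4 = -(-5 + B² - 66*B)/4 = 5/4 - B²/4 + 33*B/2)
n(d(-1)) + 4758 = (5/4 - ¼*8² + (33/2)*8) + 4758 = (5/4 - ¼*64 + 132) + 4758 = (5/4 - 16 + 132) + 4758 = 469/4 + 4758 = 19501/4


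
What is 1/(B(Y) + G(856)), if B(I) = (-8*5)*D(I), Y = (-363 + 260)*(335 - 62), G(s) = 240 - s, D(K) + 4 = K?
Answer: 1/1124304 ≈ 8.8944e-7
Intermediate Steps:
D(K) = -4 + K
Y = -28119 (Y = -103*273 = -28119)
B(I) = 160 - 40*I (B(I) = (-8*5)*(-4 + I) = -40*(-4 + I) = 160 - 40*I)
1/(B(Y) + G(856)) = 1/((160 - 40*(-28119)) + (240 - 1*856)) = 1/((160 + 1124760) + (240 - 856)) = 1/(1124920 - 616) = 1/1124304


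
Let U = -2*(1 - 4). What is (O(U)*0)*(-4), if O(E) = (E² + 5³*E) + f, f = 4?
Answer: 0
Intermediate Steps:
U = 6 (U = -2*(-3) = 6)
O(E) = 4 + E² + 125*E (O(E) = (E² + 5³*E) + 4 = (E² + 125*E) + 4 = 4 + E² + 125*E)
(O(U)*0)*(-4) = ((4 + 6² + 125*6)*0)*(-4) = ((4 + 36 + 750)*0)*(-4) = (790*0)*(-4) = 0*(-4) = 0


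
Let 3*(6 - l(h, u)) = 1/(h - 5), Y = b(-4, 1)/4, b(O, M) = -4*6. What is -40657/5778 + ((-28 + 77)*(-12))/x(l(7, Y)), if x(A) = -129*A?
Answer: -7770551/1242270 ≈ -6.2551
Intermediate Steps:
b(O, M) = -24
Y = -6 (Y = -24/4 = -24*¼ = -6)
l(h, u) = 6 - 1/(3*(-5 + h)) (l(h, u) = 6 - 1/(3*(h - 5)) = 6 - 1/(3*(-5 + h)))
-40657/5778 + ((-28 + 77)*(-12))/x(l(7, Y)) = -40657/5778 + ((-28 + 77)*(-12))/((-43*(-91 + 18*7)/(-5 + 7))) = -40657*1/5778 + (49*(-12))/((-43*(-91 + 126)/2)) = -40657/5778 - 588/((-43*35/2)) = -40657/5778 - 588/((-129*35/6)) = -40657/5778 - 588/(-1505/2) = -40657/5778 - 588*(-2/1505) = -40657/5778 + 168/215 = -7770551/1242270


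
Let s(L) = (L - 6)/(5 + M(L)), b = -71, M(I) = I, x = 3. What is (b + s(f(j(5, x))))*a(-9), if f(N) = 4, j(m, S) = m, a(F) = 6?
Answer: -1282/3 ≈ -427.33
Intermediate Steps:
s(L) = (-6 + L)/(5 + L) (s(L) = (L - 6)/(5 + L) = (-6 + L)/(5 + L))
(b + s(f(j(5, x))))*a(-9) = (-71 + (-6 + 4)/(5 + 4))*6 = (-71 - 2/9)*6 = -641/9*6 = -1282/3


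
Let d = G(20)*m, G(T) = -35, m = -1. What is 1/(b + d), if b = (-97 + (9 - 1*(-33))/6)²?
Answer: 1/8135 ≈ 0.00012293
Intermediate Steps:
d = 35 (d = -35*(-1) = 35)
b = 8100 (b = (-97 + (9 + 33)*(⅙))² = (-97 + 42*(⅙))² = (-97 + 7)² = (-90)² = 8100)
1/(b + d) = 1/(8100 + 35) = 1/8135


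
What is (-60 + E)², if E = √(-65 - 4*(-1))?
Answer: (60 - I*√61)² ≈ 3539.0 - 937.23*I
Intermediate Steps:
E = I*√61 (E = √(-65 + 4) = √(-61) = I*√61 ≈ 7.8102*I)
(-60 + E)² = (-60 + I*√61)²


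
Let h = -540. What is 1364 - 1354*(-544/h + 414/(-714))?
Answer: 12612034/16065 ≈ 785.06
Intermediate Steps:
1364 - 1354*(-544/h + 414/(-714)) = 1364 - 1354*(-544/(-540) + 414/(-714)) = 1364 - 1354*(-544*(-1/540) + 414*(-1/714)) = 1364 - 1354*(136/135 - 69/119) = 1364 - 1354*6869/16065 = 1364 - 9300626/16065 = 12612034/16065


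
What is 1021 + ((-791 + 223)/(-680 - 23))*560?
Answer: 1035843/703 ≈ 1473.5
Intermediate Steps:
1021 + ((-791 + 223)/(-680 - 23))*560 = 1021 - 568/(-703)*560 = 1021 - 568*(-1/703)*560 = 1021 + (568/703)*560 = 1021 + 318080/703 = 1035843/703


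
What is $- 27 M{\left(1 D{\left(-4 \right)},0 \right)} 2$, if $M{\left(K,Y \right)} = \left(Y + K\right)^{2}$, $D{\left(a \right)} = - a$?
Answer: $-864$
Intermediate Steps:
$M{\left(K,Y \right)} = \left(K + Y\right)^{2}$
$- 27 M{\left(1 D{\left(-4 \right)},0 \right)} 2 = - 27 \left(1 \left(\left(-1\right) \left(-4\right)\right) + 0\right)^{2} \cdot 2 = - 27 \left(1 \cdot 4 + 0\right)^{2} \cdot 2 = - 27 \left(4 + 0\right)^{2} \cdot 2 = - 27 \cdot 4^{2} \cdot 2 = \left(-27\right) 16 \cdot 2 = \left(-432\right) 2 = -864$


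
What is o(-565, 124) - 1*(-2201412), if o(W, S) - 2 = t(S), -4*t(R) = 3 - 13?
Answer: 4402833/2 ≈ 2.2014e+6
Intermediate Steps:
t(R) = 5/2 (t(R) = -(3 - 13)/4 = -1/4*(-10) = 5/2)
o(W, S) = 9/2 (o(W, S) = 2 + 5/2 = 9/2)
o(-565, 124) - 1*(-2201412) = 9/2 - 1*(-2201412) = 9/2 + 2201412 = 4402833/2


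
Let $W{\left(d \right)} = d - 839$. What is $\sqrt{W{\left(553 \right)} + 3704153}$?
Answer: $\sqrt{3703867} \approx 1924.5$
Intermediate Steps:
$W{\left(d \right)} = -839 + d$
$\sqrt{W{\left(553 \right)} + 3704153} = \sqrt{\left(-839 + 553\right) + 3704153} = \sqrt{-286 + 3704153} = \sqrt{3703867}$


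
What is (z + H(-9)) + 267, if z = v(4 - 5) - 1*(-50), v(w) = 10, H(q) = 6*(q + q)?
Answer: 219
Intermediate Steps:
H(q) = 12*q (H(q) = 6*(2*q) = 12*q)
z = 60 (z = 10 - 1*(-50) = 10 + 50 = 60)
(z + H(-9)) + 267 = (60 + 12*(-9)) + 267 = (60 - 108) + 267 = -48 + 267 = 219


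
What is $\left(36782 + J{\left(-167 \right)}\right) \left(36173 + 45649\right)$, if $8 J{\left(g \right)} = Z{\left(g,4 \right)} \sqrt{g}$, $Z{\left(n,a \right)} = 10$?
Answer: $3009576804 + \frac{204555 i \sqrt{167}}{2} \approx 3.0096 \cdot 10^{9} + 1.3217 \cdot 10^{6} i$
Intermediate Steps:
$J{\left(g \right)} = \frac{5 \sqrt{g}}{4}$ ($J{\left(g \right)} = \frac{10 \sqrt{g}}{8} = \frac{5 \sqrt{g}}{4}$)
$\left(36782 + J{\left(-167 \right)}\right) \left(36173 + 45649\right) = \left(36782 + \frac{5 \sqrt{-167}}{4}\right) \left(36173 + 45649\right) = \left(36782 + \frac{5 i \sqrt{167}}{4}\right) 81822 = 3009576804 + \frac{204555 i \sqrt{167}}{2}$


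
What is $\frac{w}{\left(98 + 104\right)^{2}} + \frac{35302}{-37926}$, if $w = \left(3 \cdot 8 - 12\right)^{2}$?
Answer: $- \frac{179375183}{193441563} \approx -0.92728$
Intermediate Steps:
$w = 144$ ($w = \left(24 - 12\right)^{2} = 12^{2} = 144$)
$\frac{w}{\left(98 + 104\right)^{2}} + \frac{35302}{-37926} = \frac{144}{\left(98 + 104\right)^{2}} + \frac{35302}{-37926} = \frac{144}{202^{2}} + 35302 \left(- \frac{1}{37926}\right) = \frac{144}{40804} - \frac{17651}{18963} = 144 \cdot \frac{1}{40804} - \frac{17651}{18963} = \frac{36}{10201} - \frac{17651}{18963} = - \frac{179375183}{193441563}$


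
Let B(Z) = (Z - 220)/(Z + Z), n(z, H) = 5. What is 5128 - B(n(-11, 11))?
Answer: 10299/2 ≈ 5149.5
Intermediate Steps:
B(Z) = (-220 + Z)/(2*Z) (B(Z) = (-220 + Z)/((2*Z)) = (-220 + Z)*(1/(2*Z)) = (-220 + Z)/(2*Z))
5128 - B(n(-11, 11)) = 5128 - (-220 + 5)/(2*5) = 5128 - (-215)/(2*5) = 5128 - 1*(-43/2) = 5128 + 43/2 = 10299/2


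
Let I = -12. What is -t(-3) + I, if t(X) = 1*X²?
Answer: -21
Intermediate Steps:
t(X) = X²
-t(-3) + I = -1*(-3)² - 12 = -1*9 - 12 = -9 - 12 = -21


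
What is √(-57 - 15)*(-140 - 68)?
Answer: -1248*I*√2 ≈ -1764.9*I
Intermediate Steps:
√(-57 - 15)*(-140 - 68) = √(-72)*(-208) = (6*I*√2)*(-208) = -1248*I*√2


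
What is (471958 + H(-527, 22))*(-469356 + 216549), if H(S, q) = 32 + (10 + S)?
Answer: -119191674711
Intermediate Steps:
H(S, q) = 42 + S
(471958 + H(-527, 22))*(-469356 + 216549) = (471958 + (42 - 527))*(-469356 + 216549) = (471958 - 485)*(-252807) = 471473*(-252807) = -119191674711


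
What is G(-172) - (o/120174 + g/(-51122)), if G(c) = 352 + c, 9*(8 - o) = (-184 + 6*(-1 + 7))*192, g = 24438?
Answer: 831458501311/4607651421 ≈ 180.45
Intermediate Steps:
o = 9496/3 (o = 8 - (-184 + 6*(-1 + 7))*192/9 = 8 - (-184 + 6*6)*192/9 = 8 - (-184 + 36)*192/9 = 8 - (-148)*192/9 = 8 - 1/9*(-28416) = 8 + 9472/3 = 9496/3 ≈ 3165.3)
G(-172) - (o/120174 + g/(-51122)) = (352 - 172) - ((9496/3)/120174 + 24438/(-51122)) = 180 - ((9496/3)*(1/120174) + 24438*(-1/51122)) = 180 - (4748/180261 - 12219/25561) = 180 - 1*(-2081245531/4607651421) = 180 + 2081245531/4607651421 = 831458501311/4607651421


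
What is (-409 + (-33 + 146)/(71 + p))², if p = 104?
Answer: 5106817444/30625 ≈ 1.6675e+5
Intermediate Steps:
(-409 + (-33 + 146)/(71 + p))² = (-409 + (-33 + 146)/(71 + 104))² = (-409 + 113/175)² = (-71462/175)² = 5106817444/30625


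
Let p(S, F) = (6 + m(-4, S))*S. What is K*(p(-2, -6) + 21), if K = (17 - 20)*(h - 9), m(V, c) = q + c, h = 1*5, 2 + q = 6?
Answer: 60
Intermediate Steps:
q = 4 (q = -2 + 6 = 4)
h = 5
m(V, c) = 4 + c
K = 12 (K = (17 - 20)*(5 - 9) = -3*(-4) = 12)
p(S, F) = S*(10 + S) (p(S, F) = (6 + (4 + S))*S = (10 + S)*S = S*(10 + S))
K*(p(-2, -6) + 21) = 12*(-2*(10 - 2) + 21) = 12*(-2*8 + 21) = 12*(-16 + 21) = 12*5 = 60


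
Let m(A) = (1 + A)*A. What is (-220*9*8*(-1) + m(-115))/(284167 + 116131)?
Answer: 14475/200149 ≈ 0.072321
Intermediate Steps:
m(A) = A*(1 + A)
(-220*9*8*(-1) + m(-115))/(284167 + 116131) = (-220*9*8*(-1) - 115*(1 - 115))/(284167 + 116131) = (-15840*(-1) - 115*(-114))/400298 = (-220*(-72) + 13110)*(1/400298) = (15840 + 13110)*(1/400298) = 28950*(1/400298) = 14475/200149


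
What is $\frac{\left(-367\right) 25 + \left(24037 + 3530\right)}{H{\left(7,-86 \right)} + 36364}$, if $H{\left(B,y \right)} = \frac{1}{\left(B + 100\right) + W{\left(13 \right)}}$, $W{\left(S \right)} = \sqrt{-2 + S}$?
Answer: $\frac{7649812865288}{15124938375145} + \frac{18392 \sqrt{11}}{15124938375145} \approx 0.50577$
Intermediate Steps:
$H{\left(B,y \right)} = \frac{1}{100 + B + \sqrt{11}}$ ($H{\left(B,y \right)} = \frac{1}{\left(B + 100\right) + \sqrt{-2 + 13}} = \frac{1}{\left(100 + B\right) + \sqrt{11}} = \frac{1}{100 + B + \sqrt{11}}$)
$\frac{\left(-367\right) 25 + \left(24037 + 3530\right)}{H{\left(7,-86 \right)} + 36364} = \frac{\left(-367\right) 25 + \left(24037 + 3530\right)}{\frac{1}{100 + 7 + \sqrt{11}} + 36364} = \frac{-9175 + 27567}{\frac{1}{107 + \sqrt{11}} + 36364} = \frac{18392}{36364 + \frac{1}{107 + \sqrt{11}}}$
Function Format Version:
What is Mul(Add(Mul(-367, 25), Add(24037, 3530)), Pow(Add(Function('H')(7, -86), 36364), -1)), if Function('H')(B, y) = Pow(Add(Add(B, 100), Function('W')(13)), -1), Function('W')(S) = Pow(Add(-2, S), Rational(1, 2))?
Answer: Add(Rational(7649812865288, 15124938375145), Mul(Rational(18392, 15124938375145), Pow(11, Rational(1, 2)))) ≈ 0.50577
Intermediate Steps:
Function('H')(B, y) = Pow(Add(100, B, Pow(11, Rational(1, 2))), -1) (Function('H')(B, y) = Pow(Add(Add(B, 100), Pow(Add(-2, 13), Rational(1, 2))), -1) = Pow(Add(Add(100, B), Pow(11, Rational(1, 2))), -1) = Pow(Add(100, B, Pow(11, Rational(1, 2))), -1))
Mul(Add(Mul(-367, 25), Add(24037, 3530)), Pow(Add(Function('H')(7, -86), 36364), -1)) = Mul(Add(Mul(-367, 25), Add(24037, 3530)), Pow(Add(Pow(Add(100, 7, Pow(11, Rational(1, 2))), -1), 36364), -1)) = Mul(Add(-9175, 27567), Pow(Add(Pow(Add(107, Pow(11, Rational(1, 2))), -1), 36364), -1)) = Mul(18392, Pow(Add(36364, Pow(Add(107, Pow(11, Rational(1, 2))), -1)), -1))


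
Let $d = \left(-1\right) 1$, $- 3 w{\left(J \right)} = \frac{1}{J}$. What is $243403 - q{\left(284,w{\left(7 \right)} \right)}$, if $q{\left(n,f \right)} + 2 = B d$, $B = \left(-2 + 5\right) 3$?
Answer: $243414$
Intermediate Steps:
$w{\left(J \right)} = - \frac{1}{3 J}$
$d = -1$
$B = 9$ ($B = 3 \cdot 3 = 9$)
$q{\left(n,f \right)} = -11$ ($q{\left(n,f \right)} = -2 + 9 \left(-1\right) = -2 - 9 = -11$)
$243403 - q{\left(284,w{\left(7 \right)} \right)} = 243403 - -11 = 243403 + 11 = 243414$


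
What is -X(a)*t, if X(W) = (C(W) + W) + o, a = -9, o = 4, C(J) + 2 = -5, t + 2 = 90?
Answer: 1056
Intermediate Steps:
t = 88 (t = -2 + 90 = 88)
C(J) = -7 (C(J) = -2 - 5 = -7)
X(W) = -3 + W (X(W) = (-7 + W) + 4 = -3 + W)
-X(a)*t = -(-3 - 9)*88 = -(-12)*88 = -1*(-1056) = 1056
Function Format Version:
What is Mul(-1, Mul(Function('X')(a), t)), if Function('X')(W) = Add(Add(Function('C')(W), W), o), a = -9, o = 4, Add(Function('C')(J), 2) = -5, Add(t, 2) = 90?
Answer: 1056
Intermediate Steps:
t = 88 (t = Add(-2, 90) = 88)
Function('C')(J) = -7 (Function('C')(J) = Add(-2, -5) = -7)
Function('X')(W) = Add(-3, W) (Function('X')(W) = Add(Add(-7, W), 4) = Add(-3, W))
Mul(-1, Mul(Function('X')(a), t)) = Mul(-1, Mul(Add(-3, -9), 88)) = Mul(-1, Mul(-12, 88)) = Mul(-1, -1056) = 1056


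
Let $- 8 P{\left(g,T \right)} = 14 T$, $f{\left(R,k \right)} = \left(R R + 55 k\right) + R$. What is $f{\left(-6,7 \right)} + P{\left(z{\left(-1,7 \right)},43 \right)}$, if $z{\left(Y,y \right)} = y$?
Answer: $\frac{1359}{4} \approx 339.75$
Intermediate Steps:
$f{\left(R,k \right)} = R + R^{2} + 55 k$ ($f{\left(R,k \right)} = \left(R^{2} + 55 k\right) + R = R + R^{2} + 55 k$)
$P{\left(g,T \right)} = - \frac{7 T}{4}$ ($P{\left(g,T \right)} = - \frac{14 T}{8} = - \frac{7 T}{4}$)
$f{\left(-6,7 \right)} + P{\left(z{\left(-1,7 \right)},43 \right)} = \left(-6 + \left(-6\right)^{2} + 55 \cdot 7\right) - \frac{301}{4} = \left(-6 + 36 + 385\right) - \frac{301}{4} = 415 - \frac{301}{4} = \frac{1359}{4}$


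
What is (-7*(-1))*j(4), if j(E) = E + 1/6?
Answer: 175/6 ≈ 29.167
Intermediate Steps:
j(E) = 1/6 + E (j(E) = E + 1/6 = 1/6 + E)
(-7*(-1))*j(4) = (-7*(-1))*(1/6 + 4) = 7*(25/6) = 175/6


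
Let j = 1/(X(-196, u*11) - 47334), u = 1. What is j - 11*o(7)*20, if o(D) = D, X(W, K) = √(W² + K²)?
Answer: -3450322336594/2240469019 - √38537/2240469019 ≈ -1540.0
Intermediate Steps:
X(W, K) = √(K² + W²)
j = 1/(-47334 + √38537) (j = 1/(√((1*11)² + (-196)²) - 47334) = 1/(√(11² + 38416) - 47334) = 1/(√(121 + 38416) - 47334) = 1/(√38537 - 47334) = 1/(-47334 + √38537) ≈ -2.1214e-5)
j - 11*o(7)*20 = (-47334/2240469019 - √38537/2240469019) - 11*7*20 = (-47334/2240469019 - √38537/2240469019) - 77*20 = (-47334/2240469019 - √38537/2240469019) - 1*1540 = (-47334/2240469019 - √38537/2240469019) - 1540 = -3450322336594/2240469019 - √38537/2240469019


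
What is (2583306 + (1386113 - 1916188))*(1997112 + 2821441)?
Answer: 9893602394743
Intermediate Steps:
(2583306 + (1386113 - 1916188))*(1997112 + 2821441) = (2583306 - 530075)*4818553 = 2053231*4818553 = 9893602394743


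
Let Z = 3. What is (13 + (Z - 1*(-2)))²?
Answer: 324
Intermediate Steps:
(13 + (Z - 1*(-2)))² = (13 + (3 - 1*(-2)))² = (13 + (3 + 2))² = (13 + 5)² = 18² = 324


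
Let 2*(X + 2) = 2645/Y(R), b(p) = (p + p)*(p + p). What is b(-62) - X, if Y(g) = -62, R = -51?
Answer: 1909517/124 ≈ 15399.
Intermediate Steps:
b(p) = 4*p² (b(p) = (2*p)*(2*p) = 4*p²)
X = -2893/124 (X = -2 + (2645/(-62))/2 = -2 + (2645*(-1/62))/2 = -2 + (½)*(-2645/62) = -2 - 2645/124 = -2893/124 ≈ -23.331)
b(-62) - X = 4*(-62)² - 1*(-2893/124) = 4*3844 + 2893/124 = 15376 + 2893/124 = 1909517/124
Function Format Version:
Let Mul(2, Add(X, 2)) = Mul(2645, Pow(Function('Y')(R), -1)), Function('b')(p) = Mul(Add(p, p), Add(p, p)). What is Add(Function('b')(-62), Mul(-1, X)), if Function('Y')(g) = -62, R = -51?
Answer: Rational(1909517, 124) ≈ 15399.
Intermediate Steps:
Function('b')(p) = Mul(4, Pow(p, 2)) (Function('b')(p) = Mul(Mul(2, p), Mul(2, p)) = Mul(4, Pow(p, 2)))
X = Rational(-2893, 124) (X = Add(-2, Mul(Rational(1, 2), Mul(2645, Pow(-62, -1)))) = Add(-2, Mul(Rational(1, 2), Mul(2645, Rational(-1, 62)))) = Add(-2, Mul(Rational(1, 2), Rational(-2645, 62))) = Add(-2, Rational(-2645, 124)) = Rational(-2893, 124) ≈ -23.331)
Add(Function('b')(-62), Mul(-1, X)) = Add(Mul(4, Pow(-62, 2)), Mul(-1, Rational(-2893, 124))) = Add(Mul(4, 3844), Rational(2893, 124)) = Add(15376, Rational(2893, 124)) = Rational(1909517, 124)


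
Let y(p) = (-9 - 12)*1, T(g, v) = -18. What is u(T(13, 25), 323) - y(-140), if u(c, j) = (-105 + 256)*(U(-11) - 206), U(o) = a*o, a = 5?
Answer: -39390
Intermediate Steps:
U(o) = 5*o
u(c, j) = -39411 (u(c, j) = (-105 + 256)*(5*(-11) - 206) = 151*(-55 - 206) = 151*(-261) = -39411)
y(p) = -21 (y(p) = -21*1 = -21)
u(T(13, 25), 323) - y(-140) = -39411 - 1*(-21) = -39411 + 21 = -39390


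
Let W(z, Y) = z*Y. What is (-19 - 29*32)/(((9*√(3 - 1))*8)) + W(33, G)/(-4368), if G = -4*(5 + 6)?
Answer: 121/364 - 947*√2/144 ≈ -8.9680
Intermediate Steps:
G = -44 (G = -4*11 = -44)
W(z, Y) = Y*z
(-19 - 29*32)/(((9*√(3 - 1))*8)) + W(33, G)/(-4368) = (-19 - 29*32)/(((9*√(3 - 1))*8)) - 44*33/(-4368) = (-19 - 928)/(((9*√2)*8)) - 1452*(-1/4368) = -947*√2/144 + 121/364 = 121/364 - 947*√2/144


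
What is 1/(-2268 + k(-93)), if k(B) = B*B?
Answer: 1/6381 ≈ 0.00015672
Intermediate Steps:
k(B) = B²
1/(-2268 + k(-93)) = 1/(-2268 + (-93)²) = 1/(-2268 + 8649) = 1/6381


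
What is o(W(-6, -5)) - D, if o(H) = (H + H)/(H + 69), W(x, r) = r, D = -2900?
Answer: 92795/32 ≈ 2899.8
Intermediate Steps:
o(H) = 2*H/(69 + H) (o(H) = (2*H)/(69 + H) = 2*H/(69 + H))
o(W(-6, -5)) - D = 2*(-5)/(69 - 5) - 1*(-2900) = 2*(-5)/64 + 2900 = 2*(-5)*(1/64) + 2900 = -5/32 + 2900 = 92795/32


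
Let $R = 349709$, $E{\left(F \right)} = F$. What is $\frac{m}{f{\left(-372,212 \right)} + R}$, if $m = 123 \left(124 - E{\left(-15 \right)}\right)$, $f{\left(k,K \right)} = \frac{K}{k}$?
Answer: $\frac{1590021}{32522884} \approx 0.048889$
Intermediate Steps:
$m = 17097$ ($m = 123 \left(124 - -15\right) = 123 \left(124 + 15\right) = 123 \cdot 139 = 17097$)
$\frac{m}{f{\left(-372,212 \right)} + R} = \frac{17097}{\frac{212}{-372} + 349709} = \frac{17097}{212 \left(- \frac{1}{372}\right) + 349709} = \frac{17097}{- \frac{53}{93} + 349709} = \frac{17097}{\frac{32522884}{93}} = 17097 \cdot \frac{93}{32522884} = \frac{1590021}{32522884}$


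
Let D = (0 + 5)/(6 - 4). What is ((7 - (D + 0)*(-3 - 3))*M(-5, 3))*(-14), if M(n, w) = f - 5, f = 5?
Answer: 0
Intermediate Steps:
D = 5/2 ≈ 2.5000
M(n, w) = 0 (M(n, w) = 5 - 5 = 0)
((7 - (D + 0)*(-3 - 3))*M(-5, 3))*(-14) = ((7 - (5/2 + 0)*(-3 - 3))*0)*(-14) = ((7 - 5*(-6)/2)*0)*(-14) = ((7 - 1*(-15))*0)*(-14) = ((7 + 15)*0)*(-14) = (22*0)*(-14) = 0*(-14) = 0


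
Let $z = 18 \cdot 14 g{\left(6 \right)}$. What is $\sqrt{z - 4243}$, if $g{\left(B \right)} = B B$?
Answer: $\sqrt{4829} \approx 69.491$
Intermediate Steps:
$g{\left(B \right)} = B^{2}$
$z = 9072$ ($z = 18 \cdot 14 \cdot 6^{2} = 252 \cdot 36 = 9072$)
$\sqrt{z - 4243} = \sqrt{9072 - 4243} = \sqrt{4829}$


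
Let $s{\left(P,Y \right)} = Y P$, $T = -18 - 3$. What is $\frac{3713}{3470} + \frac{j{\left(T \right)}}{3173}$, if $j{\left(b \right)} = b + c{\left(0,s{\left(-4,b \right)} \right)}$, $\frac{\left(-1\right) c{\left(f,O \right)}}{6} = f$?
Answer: $\frac{11708479}{11010310} \approx 1.0634$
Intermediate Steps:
$T = -21$
$s{\left(P,Y \right)} = P Y$
$c{\left(f,O \right)} = - 6 f$
$j{\left(b \right)} = b$ ($j{\left(b \right)} = b - 0 = b + 0 = b$)
$\frac{3713}{3470} + \frac{j{\left(T \right)}}{3173} = \frac{3713}{3470} - \frac{21}{3173} = \frac{11708479}{11010310}$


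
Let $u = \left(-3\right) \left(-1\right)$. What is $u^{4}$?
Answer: $81$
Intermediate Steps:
$u = 3$
$u^{4} = 3^{4} = 81$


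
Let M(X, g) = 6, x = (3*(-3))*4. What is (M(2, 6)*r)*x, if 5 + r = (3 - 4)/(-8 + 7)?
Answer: 864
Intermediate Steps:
x = -36 (x = -9*4 = -36)
r = -4 (r = -5 + (3 - 4)/(-8 + 7) = -5 - 1/(-1) = -5 - 1*(-1) = -5 + 1 = -4)
(M(2, 6)*r)*x = (6*(-4))*(-36) = -24*(-36) = 864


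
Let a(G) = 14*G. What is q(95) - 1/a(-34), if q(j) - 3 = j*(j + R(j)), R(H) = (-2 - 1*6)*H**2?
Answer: -3260586671/476 ≈ -6.8500e+6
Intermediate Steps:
R(H) = -8*H**2 (R(H) = (-2 - 6)*H**2 = -8*H**2)
q(j) = 3 + j*(j - 8*j**2)
q(95) - 1/a(-34) = (3 + 95**2 - 8*95**3) - 1/(14*(-34)) = (3 + 9025 - 8*857375) - 1/(-476) = (3 + 9025 - 6859000) - 1*(-1/476) = -6849972 + 1/476 = -3260586671/476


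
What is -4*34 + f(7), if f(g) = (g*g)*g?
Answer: 207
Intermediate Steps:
f(g) = g³ (f(g) = g²*g = g³)
-4*34 + f(7) = -4*34 + 7³ = -136 + 343 = 207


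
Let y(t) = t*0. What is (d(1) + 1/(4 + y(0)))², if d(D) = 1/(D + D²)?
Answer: 9/16 ≈ 0.56250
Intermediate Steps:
y(t) = 0
(d(1) + 1/(4 + y(0)))² = (1/(1*(1 + 1)) + 1/(4 + 0))² = (1/2 + 1/4)² = (1*(½) + ¼)² = (½ + ¼)² = (¾)² = 9/16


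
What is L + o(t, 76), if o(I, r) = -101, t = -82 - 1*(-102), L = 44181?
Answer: 44080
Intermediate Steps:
t = 20 (t = -82 + 102 = 20)
L + o(t, 76) = 44181 - 101 = 44080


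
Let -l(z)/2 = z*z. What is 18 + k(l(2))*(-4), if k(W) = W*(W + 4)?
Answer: -110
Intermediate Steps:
l(z) = -2*z**2 (l(z) = -2*z*z = -2*z**2)
k(W) = W*(4 + W)
18 + k(l(2))*(-4) = 18 + ((-2*2**2)*(4 - 2*2**2))*(-4) = 18 + ((-2*4)*(4 - 2*4))*(-4) = 18 - 8*(4 - 8)*(-4) = 18 - 8*(-4)*(-4) = 18 + 32*(-4) = 18 - 128 = -110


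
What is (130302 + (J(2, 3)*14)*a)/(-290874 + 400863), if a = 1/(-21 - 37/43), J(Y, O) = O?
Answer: 1855789/1566510 ≈ 1.1847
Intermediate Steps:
a = -43/940 (a = 1/(-21 - 37*1/43) = 1/(-21 - 37/43) = 1/(-940/43) = -43/940 ≈ -0.045745)
(130302 + (J(2, 3)*14)*a)/(-290874 + 400863) = (130302 + (3*14)*(-43/940))/(-290874 + 400863) = (130302 + 42*(-43/940))/109989 = (130302 - 903/470)*(1/109989) = (61241037/470)*(1/109989) = 1855789/1566510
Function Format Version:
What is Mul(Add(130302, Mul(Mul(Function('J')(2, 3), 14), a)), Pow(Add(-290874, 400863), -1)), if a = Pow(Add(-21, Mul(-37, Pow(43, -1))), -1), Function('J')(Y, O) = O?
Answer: Rational(1855789, 1566510) ≈ 1.1847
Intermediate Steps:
a = Rational(-43, 940) (a = Pow(Add(-21, Mul(-37, Rational(1, 43))), -1) = Pow(Add(-21, Rational(-37, 43)), -1) = Pow(Rational(-940, 43), -1) = Rational(-43, 940) ≈ -0.045745)
Mul(Add(130302, Mul(Mul(Function('J')(2, 3), 14), a)), Pow(Add(-290874, 400863), -1)) = Mul(Add(130302, Mul(Mul(3, 14), Rational(-43, 940))), Pow(Add(-290874, 400863), -1)) = Mul(Add(130302, Mul(42, Rational(-43, 940))), Pow(109989, -1)) = Mul(Add(130302, Rational(-903, 470)), Rational(1, 109989)) = Mul(Rational(61241037, 470), Rational(1, 109989)) = Rational(1855789, 1566510)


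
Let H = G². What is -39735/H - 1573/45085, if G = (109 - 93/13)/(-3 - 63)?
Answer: -329701394309287/19758230740 ≈ -16687.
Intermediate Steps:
G = -662/429 (G = (109 - 93*1/13)/(-66) = (109 - 93/13)*(-1/66) = (1324/13)*(-1/66) = -662/429 ≈ -1.5431)
H = 438244/184041 (H = (-662/429)² = 438244/184041 ≈ 2.3812)
-39735/H - 1573/45085 = -39735/438244/184041 - 1573/45085 = -39735*184041/438244 - 1573*1/45085 = -7312869135/438244 - 1573/45085 = -329701394309287/19758230740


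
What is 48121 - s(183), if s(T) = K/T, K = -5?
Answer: 8806148/183 ≈ 48121.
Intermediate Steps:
s(T) = -5/T
48121 - s(183) = 48121 - (-5)/183 = 48121 - 1*(-5/183) = 48121 + 5/183 = 8806148/183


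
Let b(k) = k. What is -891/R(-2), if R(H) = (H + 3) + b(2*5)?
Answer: -81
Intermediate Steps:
R(H) = 13 + H (R(H) = (H + 3) + 2*5 = (3 + H) + 10 = 13 + H)
-891/R(-2) = -891/(13 - 2) = -891/11 = -891*1/11 = -81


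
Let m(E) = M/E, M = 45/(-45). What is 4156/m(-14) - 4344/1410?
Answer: 13672516/235 ≈ 58181.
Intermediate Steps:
M = -1 (M = 45*(-1/45) = -1)
m(E) = -1/E
4156/m(-14) - 4344/1410 = 4156/((-1/(-14))) - 4344/1410 = 4156/((-1*(-1/14))) - 4344*1/1410 = 4156/(1/14) - 724/235 = 4156*14 - 724/235 = 58184 - 724/235 = 13672516/235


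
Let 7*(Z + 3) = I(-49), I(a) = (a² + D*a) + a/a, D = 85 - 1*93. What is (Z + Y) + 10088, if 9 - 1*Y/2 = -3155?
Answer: 117685/7 ≈ 16812.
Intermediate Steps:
Y = 6328 (Y = 18 - 2*(-3155) = 18 + 6310 = 6328)
D = -8 (D = 85 - 93 = -8)
I(a) = 1 + a² - 8*a (I(a) = (a² - 8*a) + a/a = (a² - 8*a) + 1 = 1 + a² - 8*a)
Z = 2773/7 (Z = -3 + (1 + (-49)² - 8*(-49))/7 = -3 + (1 + 2401 + 392)/7 = -3 + (⅐)*2794 = -3 + 2794/7 = 2773/7 ≈ 396.14)
(Z + Y) + 10088 = (2773/7 + 6328) + 10088 = 47069/7 + 10088 = 117685/7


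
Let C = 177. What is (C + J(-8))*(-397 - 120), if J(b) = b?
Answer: -87373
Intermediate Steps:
(C + J(-8))*(-397 - 120) = (177 - 8)*(-397 - 120) = 169*(-517) = -87373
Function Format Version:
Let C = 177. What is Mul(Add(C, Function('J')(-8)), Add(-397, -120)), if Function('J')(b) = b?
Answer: -87373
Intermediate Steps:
Mul(Add(C, Function('J')(-8)), Add(-397, -120)) = Mul(Add(177, -8), Add(-397, -120)) = Mul(169, -517) = -87373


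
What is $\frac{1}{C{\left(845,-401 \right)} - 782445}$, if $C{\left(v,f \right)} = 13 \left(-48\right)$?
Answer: $- \frac{1}{783069} \approx -1.277 \cdot 10^{-6}$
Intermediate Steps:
$C{\left(v,f \right)} = -624$
$\frac{1}{C{\left(845,-401 \right)} - 782445} = \frac{1}{-624 - 782445} = \frac{1}{-783069} = - \frac{1}{783069}$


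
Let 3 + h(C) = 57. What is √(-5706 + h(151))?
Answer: 6*I*√157 ≈ 75.18*I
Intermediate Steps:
h(C) = 54 (h(C) = -3 + 57 = 54)
√(-5706 + h(151)) = √(-5706 + 54) = √(-5652) = 6*I*√157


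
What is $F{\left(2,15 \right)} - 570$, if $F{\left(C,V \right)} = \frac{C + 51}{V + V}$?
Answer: $- \frac{17047}{30} \approx -568.23$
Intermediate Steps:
$F{\left(C,V \right)} = \frac{51 + C}{2 V}$
$F{\left(2,15 \right)} - 570 = \frac{51 + 2}{2 \cdot 15} - 570 = \frac{1}{2} \cdot \frac{1}{15} \cdot 53 - 570 = \frac{53}{30} - 570 = - \frac{17047}{30}$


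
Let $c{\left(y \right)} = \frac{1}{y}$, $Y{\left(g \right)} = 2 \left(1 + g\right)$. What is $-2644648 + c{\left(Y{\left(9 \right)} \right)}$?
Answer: $- \frac{52892959}{20} \approx -2.6446 \cdot 10^{6}$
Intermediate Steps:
$Y{\left(g \right)} = 2 + 2 g$
$-2644648 + c{\left(Y{\left(9 \right)} \right)} = -2644648 + \frac{1}{2 + 2 \cdot 9} = -2644648 + \frac{1}{2 + 18} = -2644648 + \frac{1}{20} = - \frac{52892959}{20}$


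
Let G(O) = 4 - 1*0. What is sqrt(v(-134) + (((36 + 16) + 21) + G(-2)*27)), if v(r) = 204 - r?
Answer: sqrt(519) ≈ 22.782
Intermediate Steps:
G(O) = 4 (G(O) = 4 + 0 = 4)
sqrt(v(-134) + (((36 + 16) + 21) + G(-2)*27)) = sqrt((204 - 1*(-134)) + (((36 + 16) + 21) + 4*27)) = sqrt((204 + 134) + ((52 + 21) + 108)) = sqrt(338 + (73 + 108)) = sqrt(338 + 181) = sqrt(519)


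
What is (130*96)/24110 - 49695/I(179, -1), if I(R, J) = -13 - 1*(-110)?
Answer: -119693589/233867 ≈ -511.80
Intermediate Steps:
I(R, J) = 97 (I(R, J) = -13 + 110 = 97)
(130*96)/24110 - 49695/I(179, -1) = (130*96)/24110 - 49695/97 = 12480*(1/24110) - 49695*1/97 = 1248/2411 - 49695/97 = -119693589/233867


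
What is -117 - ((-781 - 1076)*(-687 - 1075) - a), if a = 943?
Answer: -3271208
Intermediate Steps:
-117 - ((-781 - 1076)*(-687 - 1075) - a) = -117 - ((-781 - 1076)*(-687 - 1075) - 1*943) = -117 - (-1857*(-1762) - 943) = -117 - (3272034 - 943) = -117 - 1*3271091 = -117 - 3271091 = -3271208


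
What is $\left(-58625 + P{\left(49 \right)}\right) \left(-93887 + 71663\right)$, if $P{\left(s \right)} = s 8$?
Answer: $1294170192$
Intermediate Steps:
$P{\left(s \right)} = 8 s$
$\left(-58625 + P{\left(49 \right)}\right) \left(-93887 + 71663\right) = \left(-58625 + 8 \cdot 49\right) \left(-93887 + 71663\right) = \left(-58625 + 392\right) \left(-22224\right) = \left(-58233\right) \left(-22224\right) = 1294170192$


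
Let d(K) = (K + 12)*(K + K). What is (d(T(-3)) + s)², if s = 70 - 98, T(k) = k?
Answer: 6724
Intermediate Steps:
d(K) = 2*K*(12 + K) (d(K) = (12 + K)*(2*K) = 2*K*(12 + K))
s = -28
(d(T(-3)) + s)² = (2*(-3)*(12 - 3) - 28)² = (2*(-3)*9 - 28)² = (-54 - 28)² = (-82)² = 6724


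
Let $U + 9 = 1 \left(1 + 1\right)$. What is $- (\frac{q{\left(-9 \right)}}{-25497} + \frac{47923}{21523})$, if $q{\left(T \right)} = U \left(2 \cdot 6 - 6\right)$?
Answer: $- \frac{407598899}{182923977} \approx -2.2282$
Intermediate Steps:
$U = -7$ ($U = -9 + 1 \left(1 + 1\right) = -9 + 1 \cdot 2 = -9 + 2 = -7$)
$q{\left(T \right)} = -42$ ($q{\left(T \right)} = - 7 \left(2 \cdot 6 - 6\right) = - 7 \left(12 - 6\right) = \left(-7\right) 6 = -42$)
$- (\frac{q{\left(-9 \right)}}{-25497} + \frac{47923}{21523}) = - (- \frac{42}{-25497} + \frac{47923}{21523}) = - (\left(-42\right) \left(- \frac{1}{25497}\right) + 47923 \cdot \frac{1}{21523}) = - (\frac{14}{8499} + \frac{47923}{21523}) = \left(-1\right) \frac{407598899}{182923977} = - \frac{407598899}{182923977}$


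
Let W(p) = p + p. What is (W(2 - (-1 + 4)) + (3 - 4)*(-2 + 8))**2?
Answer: 64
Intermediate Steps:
W(p) = 2*p
(W(2 - (-1 + 4)) + (3 - 4)*(-2 + 8))**2 = (2*(2 - (-1 + 4)) + (3 - 4)*(-2 + 8))**2 = (2*(2 - 1*3) - 1*6)**2 = (2*(2 - 3) - 6)**2 = (2*(-1) - 6)**2 = (-2 - 6)**2 = (-8)**2 = 64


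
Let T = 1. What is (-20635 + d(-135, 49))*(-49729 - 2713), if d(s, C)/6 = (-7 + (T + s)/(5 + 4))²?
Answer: 25147354934/27 ≈ 9.3138e+8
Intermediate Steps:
d(s, C) = 6*(-62/9 + s/9)² (d(s, C) = 6*(-7 + (1 + s)/(5 + 4))² = 6*(-7 + (1 + s)/9)² = 6*(-7 + (1 + s)*(⅑))² = 6*(-7 + (⅑ + s/9))² = 6*(-62/9 + s/9)²)
(-20635 + d(-135, 49))*(-49729 - 2713) = (-20635 + 2*(-62 - 135)²/27)*(-49729 - 2713) = (-20635 + (2/27)*(-197)²)*(-52442) = (-20635 + (2/27)*38809)*(-52442) = (-20635 + 77618/27)*(-52442) = -479527/27*(-52442) = 25147354934/27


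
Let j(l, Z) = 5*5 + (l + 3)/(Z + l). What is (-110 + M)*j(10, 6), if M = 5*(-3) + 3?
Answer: -25193/8 ≈ -3149.1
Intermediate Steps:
j(l, Z) = 25 + (3 + l)/(Z + l)
M = -12 (M = -15 + 3 = -12)
(-110 + M)*j(10, 6) = (-110 - 12)*((3 + 25*6 + 26*10)/(6 + 10)) = -122*(3 + 150 + 260)/16 = -61*413/8 = -122*413/16 = -25193/8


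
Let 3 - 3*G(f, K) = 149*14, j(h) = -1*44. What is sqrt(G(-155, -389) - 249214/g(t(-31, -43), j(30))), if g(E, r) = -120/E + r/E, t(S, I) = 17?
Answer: sqrt(1521301146)/246 ≈ 158.55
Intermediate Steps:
j(h) = -44
G(f, K) = -2083/3 (G(f, K) = 1 - 149*14/3 = 1 - 1/3*2086 = 1 - 2086/3 = -2083/3)
sqrt(G(-155, -389) - 249214/g(t(-31, -43), j(30))) = sqrt(-2083/3 - 249214*17/(-120 - 44)) = sqrt(-2083/3 - 249214/((1/17)*(-164))) = sqrt(-2083/3 - 249214/(-164/17)) = sqrt(-2083/3 - 249214*(-17/164)) = sqrt(-2083/3 + 2118319/82) = sqrt(6184151/246) = sqrt(1521301146)/246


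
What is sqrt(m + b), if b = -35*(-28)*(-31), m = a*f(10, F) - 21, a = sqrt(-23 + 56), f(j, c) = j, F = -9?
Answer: sqrt(-30401 + 10*sqrt(33)) ≈ 174.19*I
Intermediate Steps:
a = sqrt(33) ≈ 5.7446
m = -21 + 10*sqrt(33) (m = sqrt(33)*10 - 21 = 10*sqrt(33) - 21 = -21 + 10*sqrt(33) ≈ 36.446)
b = -30380 (b = 980*(-31) = -30380)
sqrt(m + b) = sqrt((-21 + 10*sqrt(33)) - 30380) = sqrt(-30401 + 10*sqrt(33))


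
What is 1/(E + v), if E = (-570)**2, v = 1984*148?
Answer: 1/618532 ≈ 1.6167e-6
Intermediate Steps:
v = 293632
E = 324900
1/(E + v) = 1/(324900 + 293632) = 1/618532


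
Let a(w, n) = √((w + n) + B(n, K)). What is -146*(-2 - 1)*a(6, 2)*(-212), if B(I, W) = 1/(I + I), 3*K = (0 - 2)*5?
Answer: -46428*√33 ≈ -2.6671e+5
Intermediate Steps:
K = -10/3 (K = ((0 - 2)*5)/3 = (-2*5)/3 = (⅓)*(-10) = -10/3 ≈ -3.3333)
B(I, W) = 1/(2*I)
a(w, n) = √(n + w + 1/(2*n)) (a(w, n) = √((w + n) + 1/(2*n)) = √((n + w) + 1/(2*n)) = √(n + w + 1/(2*n)))
-146*(-2 - 1)*a(6, 2)*(-212) = -146*(-2 - 1)*√(2 + 6 + (½)/2)*(-212) = -(-438)*√(2 + 6 + (½)*(½))*(-212) = -(-438)*√(2 + 6 + ¼)*(-212) = -(-438)*√(33/4)*(-212) = -(-438)*√33/2*(-212) = -(-219)*√33*(-212) = (219*√33)*(-212) = -46428*√33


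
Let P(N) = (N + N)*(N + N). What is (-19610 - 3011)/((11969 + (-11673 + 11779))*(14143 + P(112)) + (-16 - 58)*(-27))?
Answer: -22621/776653923 ≈ -2.9126e-5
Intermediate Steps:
P(N) = 4*N² (P(N) = (2*N)*(2*N) = 4*N²)
(-19610 - 3011)/((11969 + (-11673 + 11779))*(14143 + P(112)) + (-16 - 58)*(-27)) = (-19610 - 3011)/((11969 + (-11673 + 11779))*(14143 + 4*112²) + (-16 - 58)*(-27)) = -22621/((11969 + 106)*(14143 + 4*12544) - 74*(-27)) = -22621/(12075*(14143 + 50176) + 1998) = -22621/(12075*64319 + 1998) = -22621/(776651925 + 1998) = -22621/776653923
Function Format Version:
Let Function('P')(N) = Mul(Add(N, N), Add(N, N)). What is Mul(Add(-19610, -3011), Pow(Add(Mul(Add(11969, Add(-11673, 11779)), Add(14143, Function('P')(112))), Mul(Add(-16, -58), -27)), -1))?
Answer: Rational(-22621, 776653923) ≈ -2.9126e-5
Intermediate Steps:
Function('P')(N) = Mul(4, Pow(N, 2)) (Function('P')(N) = Mul(Mul(2, N), Mul(2, N)) = Mul(4, Pow(N, 2)))
Mul(Add(-19610, -3011), Pow(Add(Mul(Add(11969, Add(-11673, 11779)), Add(14143, Function('P')(112))), Mul(Add(-16, -58), -27)), -1)) = Mul(Add(-19610, -3011), Pow(Add(Mul(Add(11969, Add(-11673, 11779)), Add(14143, Mul(4, Pow(112, 2)))), Mul(Add(-16, -58), -27)), -1)) = Mul(-22621, Pow(Add(Mul(Add(11969, 106), Add(14143, Mul(4, 12544))), Mul(-74, -27)), -1)) = Mul(-22621, Pow(Add(Mul(12075, Add(14143, 50176)), 1998), -1)) = Mul(-22621, Pow(Add(Mul(12075, 64319), 1998), -1)) = Mul(-22621, Pow(Add(776651925, 1998), -1)) = Mul(-22621, Pow(776653923, -1)) = Mul(-22621, Rational(1, 776653923)) = Rational(-22621, 776653923)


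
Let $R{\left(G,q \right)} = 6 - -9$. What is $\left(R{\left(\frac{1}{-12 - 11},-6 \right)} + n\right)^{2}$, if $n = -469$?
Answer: $206116$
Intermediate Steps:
$R{\left(G,q \right)} = 15$ ($R{\left(G,q \right)} = 6 + 9 = 15$)
$\left(R{\left(\frac{1}{-12 - 11},-6 \right)} + n\right)^{2} = \left(15 - 469\right)^{2} = \left(-454\right)^{2} = 206116$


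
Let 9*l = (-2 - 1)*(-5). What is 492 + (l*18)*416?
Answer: 12972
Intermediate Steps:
l = 5/3 (l = ((-2 - 1)*(-5))/9 = (-3*(-5))/9 = (⅑)*15 = 5/3 ≈ 1.6667)
492 + (l*18)*416 = 492 + ((5/3)*18)*416 = 492 + 30*416 = 492 + 12480 = 12972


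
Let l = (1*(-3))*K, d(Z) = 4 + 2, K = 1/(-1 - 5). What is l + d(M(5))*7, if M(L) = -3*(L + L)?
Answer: 85/2 ≈ 42.500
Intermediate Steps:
M(L) = -6*L
K = -1/6 (K = 1/(-6) = -1/6 ≈ -0.16667)
d(Z) = 6
l = 1/2 (l = (1*(-3))*(-1/6) = -3*(-1/6) = 1/2 ≈ 0.50000)
l + d(M(5))*7 = 1/2 + 6*7 = 1/2 + 42 = 85/2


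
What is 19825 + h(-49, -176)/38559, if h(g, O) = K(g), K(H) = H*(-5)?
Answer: 764432420/38559 ≈ 19825.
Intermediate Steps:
K(H) = -5*H
h(g, O) = -5*g
19825 + h(-49, -176)/38559 = 19825 - 5*(-49)/38559 = 19825 + 245*(1/38559) = 19825 + 245/38559 = 764432420/38559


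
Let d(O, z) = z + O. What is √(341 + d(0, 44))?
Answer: √385 ≈ 19.621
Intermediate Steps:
d(O, z) = O + z
√(341 + d(0, 44)) = √(341 + (0 + 44)) = √(341 + 44) = √385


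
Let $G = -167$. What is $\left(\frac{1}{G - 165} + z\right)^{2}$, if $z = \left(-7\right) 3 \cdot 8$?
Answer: $\frac{3111073729}{110224} \approx 28225.0$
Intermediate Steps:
$z = -168$ ($z = \left(-21\right) 8 = -168$)
$\left(\frac{1}{G - 165} + z\right)^{2} = \left(\frac{1}{-167 - 165} - 168\right)^{2} = \left(\frac{1}{-332} - 168\right)^{2} = \left(- \frac{1}{332} - 168\right)^{2} = \left(- \frac{55777}{332}\right)^{2} = \frac{3111073729}{110224}$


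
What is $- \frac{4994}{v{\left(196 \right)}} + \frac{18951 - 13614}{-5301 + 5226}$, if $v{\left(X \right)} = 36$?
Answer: $- \frac{94447}{450} \approx -209.88$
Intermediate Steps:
$- \frac{4994}{v{\left(196 \right)}} + \frac{18951 - 13614}{-5301 + 5226} = - \frac{4994}{36} + \frac{18951 - 13614}{-5301 + 5226} = \left(-4994\right) \frac{1}{36} + \frac{18951 - 13614}{-75} = - \frac{2497}{18} + 5337 \left(- \frac{1}{75}\right) = - \frac{2497}{18} - \frac{1779}{25} = - \frac{94447}{450}$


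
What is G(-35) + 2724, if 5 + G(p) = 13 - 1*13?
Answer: 2719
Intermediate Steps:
G(p) = -5 (G(p) = -5 + (13 - 1*13) = -5 + (13 - 13) = -5 + 0 = -5)
G(-35) + 2724 = -5 + 2724 = 2719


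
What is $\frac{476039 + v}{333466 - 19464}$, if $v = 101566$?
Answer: $\frac{577605}{314002} \approx 1.8395$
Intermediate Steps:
$\frac{476039 + v}{333466 - 19464} = \frac{476039 + 101566}{333466 - 19464} = \frac{577605}{314002}$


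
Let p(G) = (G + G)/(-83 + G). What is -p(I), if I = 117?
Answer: -117/17 ≈ -6.8824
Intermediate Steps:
p(G) = 2*G/(-83 + G) (p(G) = (2*G)/(-83 + G) = 2*G/(-83 + G))
-p(I) = -2*117/(-83 + 117) = -2*117/34 = -1*117/17 = -117/17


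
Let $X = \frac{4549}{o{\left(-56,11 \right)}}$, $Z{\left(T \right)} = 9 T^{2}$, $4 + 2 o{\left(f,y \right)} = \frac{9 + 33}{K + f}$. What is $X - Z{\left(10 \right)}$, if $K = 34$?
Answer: $- \frac{158578}{65} \approx -2439.7$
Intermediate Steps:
$o{\left(f,y \right)} = -2 + \frac{21}{34 + f}$ ($o{\left(f,y \right)} = -2 + \frac{\left(9 + 33\right) \frac{1}{34 + f}}{2} = -2 + \frac{42 \frac{1}{34 + f}}{2} = -2 + \frac{21}{34 + f}$)
$X = - \frac{100078}{65}$ ($X = \frac{4549}{\frac{1}{34 - 56} \left(-47 - -112\right)} = \frac{4549}{\frac{1}{-22} \left(-47 + 112\right)} = \frac{4549}{\left(- \frac{1}{22}\right) 65} = \frac{4549}{- \frac{65}{22}} = 4549 \left(- \frac{22}{65}\right) = - \frac{100078}{65} \approx -1539.7$)
$X - Z{\left(10 \right)} = - \frac{100078}{65} - 9 \cdot 10^{2} = - \frac{100078}{65} - 9 \cdot 100 = - \frac{100078}{65} - 900 = - \frac{158578}{65}$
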